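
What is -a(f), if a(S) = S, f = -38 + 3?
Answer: 35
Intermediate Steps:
f = -35
-a(f) = -1*(-35) = 35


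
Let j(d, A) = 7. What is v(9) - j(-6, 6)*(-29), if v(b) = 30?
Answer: 233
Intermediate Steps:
v(9) - j(-6, 6)*(-29) = 30 - 7*(-29) = 30 - 1*(-203) = 30 + 203 = 233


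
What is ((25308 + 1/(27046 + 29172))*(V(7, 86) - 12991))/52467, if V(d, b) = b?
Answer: -18360784196225/2949589806 ≈ -6224.9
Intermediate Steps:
((25308 + 1/(27046 + 29172))*(V(7, 86) - 12991))/52467 = ((25308 + 1/(27046 + 29172))*(86 - 12991))/52467 = ((25308 + 1/56218)*(-12905))*(1/52467) = ((1422765145/56218)*(-12905))*(1/52467) = -18360784196225/56218*1/52467 = -18360784196225/2949589806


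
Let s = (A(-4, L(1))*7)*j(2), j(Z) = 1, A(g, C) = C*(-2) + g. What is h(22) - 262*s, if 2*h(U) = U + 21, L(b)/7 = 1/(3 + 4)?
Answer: 22051/2 ≈ 11026.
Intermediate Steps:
L(b) = 1 (L(b) = 7/(3 + 4) = 7/7 = 7*(⅐) = 1)
A(g, C) = g - 2*C (A(g, C) = -2*C + g = g - 2*C)
h(U) = 21/2 + U/2 (h(U) = (U + 21)/2 = (21 + U)/2 = 21/2 + U/2)
s = -42 (s = ((-4 - 2*1)*7)*1 = ((-4 - 2)*7)*1 = -6*7*1 = -42*1 = -42)
h(22) - 262*s = (21/2 + (½)*22) - 262*(-42) = (21/2 + 11) + 11004 = 43/2 + 11004 = 22051/2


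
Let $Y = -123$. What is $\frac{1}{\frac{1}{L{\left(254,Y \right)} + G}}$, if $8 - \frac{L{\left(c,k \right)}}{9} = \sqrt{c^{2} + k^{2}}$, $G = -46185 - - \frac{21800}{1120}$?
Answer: $- \frac{1290619}{28} - 9 \sqrt{79645} \approx -48633.0$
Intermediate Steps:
$G = - \frac{1292635}{28}$ ($G = -46185 - \left(-21800\right) \frac{1}{1120} = -46185 - - \frac{545}{28} = -46185 + \frac{545}{28} = - \frac{1292635}{28} \approx -46166.0$)
$L{\left(c,k \right)} = 72 - 9 \sqrt{c^{2} + k^{2}}$
$\frac{1}{\frac{1}{L{\left(254,Y \right)} + G}} = \frac{1}{\frac{1}{\left(72 - 9 \sqrt{254^{2} + \left(-123\right)^{2}}\right) - \frac{1292635}{28}}} = \frac{1}{\frac{1}{\left(72 - 9 \sqrt{64516 + 15129}\right) - \frac{1292635}{28}}} = \frac{1}{\frac{1}{\left(72 - 9 \sqrt{79645}\right) - \frac{1292635}{28}}} = \frac{1}{\frac{1}{- \frac{1290619}{28} - 9 \sqrt{79645}}} = - \frac{1290619}{28} - 9 \sqrt{79645}$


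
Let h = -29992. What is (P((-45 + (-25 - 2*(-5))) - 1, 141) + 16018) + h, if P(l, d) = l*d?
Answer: -22575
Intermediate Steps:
P(l, d) = d*l
(P((-45 + (-25 - 2*(-5))) - 1, 141) + 16018) + h = (141*((-45 + (-25 - 2*(-5))) - 1) + 16018) - 29992 = (141*((-45 + (-25 - 1*(-10))) - 1) + 16018) - 29992 = (141*((-45 + (-25 + 10)) - 1) + 16018) - 29992 = (141*((-45 - 15) - 1) + 16018) - 29992 = (141*(-60 - 1) + 16018) - 29992 = (141*(-61) + 16018) - 29992 = (-8601 + 16018) - 29992 = 7417 - 29992 = -22575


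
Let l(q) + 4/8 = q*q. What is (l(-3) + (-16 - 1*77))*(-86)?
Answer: 7267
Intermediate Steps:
l(q) = -½ + q² (l(q) = -½ + q*q = -½ + q²)
(l(-3) + (-16 - 1*77))*(-86) = ((-½ + (-3)²) + (-16 - 1*77))*(-86) = ((-½ + 9) + (-16 - 77))*(-86) = (17/2 - 93)*(-86) = -169/2*(-86) = 7267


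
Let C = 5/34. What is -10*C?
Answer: -25/17 ≈ -1.4706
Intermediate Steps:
C = 5/34 (C = 5*(1/34) = 5/34 ≈ 0.14706)
-10*C = -10*5/34 = -25/17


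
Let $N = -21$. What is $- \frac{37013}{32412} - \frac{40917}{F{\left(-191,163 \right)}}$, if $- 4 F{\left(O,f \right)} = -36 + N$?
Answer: $- \frac{1768972319}{615828} \approx -2872.5$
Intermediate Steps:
$F{\left(O,f \right)} = \frac{57}{4}$ ($F{\left(O,f \right)} = - \frac{-36 - 21}{4} = \left(- \frac{1}{4}\right) \left(-57\right) = \frac{57}{4}$)
$- \frac{37013}{32412} - \frac{40917}{F{\left(-191,163 \right)}} = - \frac{37013}{32412} - \frac{40917}{\frac{57}{4}} = \left(-37013\right) \frac{1}{32412} - \frac{54556}{19} = - \frac{37013}{32412} - \frac{54556}{19} = - \frac{1768972319}{615828}$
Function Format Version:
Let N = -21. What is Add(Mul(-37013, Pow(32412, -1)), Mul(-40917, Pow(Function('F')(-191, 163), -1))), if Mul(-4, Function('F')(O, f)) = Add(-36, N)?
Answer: Rational(-1768972319, 615828) ≈ -2872.5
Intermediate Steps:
Function('F')(O, f) = Rational(57, 4) (Function('F')(O, f) = Mul(Rational(-1, 4), Add(-36, -21)) = Mul(Rational(-1, 4), -57) = Rational(57, 4))
Add(Mul(-37013, Pow(32412, -1)), Mul(-40917, Pow(Function('F')(-191, 163), -1))) = Add(Mul(-37013, Pow(32412, -1)), Mul(-40917, Pow(Rational(57, 4), -1))) = Add(Mul(-37013, Rational(1, 32412)), Mul(-40917, Rational(4, 57))) = Add(Rational(-37013, 32412), Rational(-54556, 19)) = Rational(-1768972319, 615828)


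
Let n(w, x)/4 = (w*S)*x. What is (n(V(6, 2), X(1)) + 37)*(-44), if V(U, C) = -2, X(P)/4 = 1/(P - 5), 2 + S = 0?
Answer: -924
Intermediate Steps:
S = -2 (S = -2 + 0 = -2)
X(P) = 4/(-5 + P) (X(P) = 4/(P - 5) = 4/(-5 + P))
n(w, x) = -8*w*x (n(w, x) = 4*((w*(-2))*x) = 4*((-2*w)*x) = 4*(-2*w*x) = -8*w*x)
(n(V(6, 2), X(1)) + 37)*(-44) = (-8*(-2)*4/(-5 + 1) + 37)*(-44) = (-8*(-2)*4/(-4) + 37)*(-44) = (-8*(-2)*4*(-1/4) + 37)*(-44) = (-8*(-2)*(-1) + 37)*(-44) = (-16 + 37)*(-44) = 21*(-44) = -924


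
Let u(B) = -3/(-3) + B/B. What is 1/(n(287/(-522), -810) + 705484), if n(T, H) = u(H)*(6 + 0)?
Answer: 1/705496 ≈ 1.4174e-6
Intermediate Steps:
u(B) = 2 (u(B) = -3*(-⅓) + 1 = 1 + 1 = 2)
n(T, H) = 12 (n(T, H) = 2*(6 + 0) = 2*6 = 12)
1/(n(287/(-522), -810) + 705484) = 1/(12 + 705484) = 1/705496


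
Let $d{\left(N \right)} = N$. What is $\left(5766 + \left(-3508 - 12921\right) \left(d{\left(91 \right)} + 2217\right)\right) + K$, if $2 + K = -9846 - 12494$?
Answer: $-37934708$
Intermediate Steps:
$K = -22342$ ($K = -2 - 22340 = -22342$)
$\left(5766 + \left(-3508 - 12921\right) \left(d{\left(91 \right)} + 2217\right)\right) + K = \left(5766 + \left(-3508 - 12921\right) \left(91 + 2217\right)\right) - 22342 = \left(5766 - 37918132\right) - 22342 = -37912366 - 22342 = -37934708$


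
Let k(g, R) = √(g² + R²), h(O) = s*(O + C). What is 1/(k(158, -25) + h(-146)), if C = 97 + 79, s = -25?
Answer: -750/536911 - √25589/536911 ≈ -0.0016948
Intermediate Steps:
C = 176
h(O) = -4400 - 25*O (h(O) = -25*(O + 176) = -25*(176 + O) = -4400 - 25*O)
k(g, R) = √(R² + g²)
1/(k(158, -25) + h(-146)) = 1/(√((-25)² + 158²) + (-4400 - 25*(-146))) = 1/(√(625 + 24964) + (-4400 + 3650)) = 1/(√25589 - 750) = 1/(-750 + √25589)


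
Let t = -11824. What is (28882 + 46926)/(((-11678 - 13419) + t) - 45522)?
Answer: -75808/82443 ≈ -0.91952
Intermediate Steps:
(28882 + 46926)/(((-11678 - 13419) + t) - 45522) = (28882 + 46926)/(((-11678 - 13419) - 11824) - 45522) = 75808/((-25097 - 11824) - 45522) = 75808/(-36921 - 45522) = 75808/(-82443) = 75808*(-1/82443) = -75808/82443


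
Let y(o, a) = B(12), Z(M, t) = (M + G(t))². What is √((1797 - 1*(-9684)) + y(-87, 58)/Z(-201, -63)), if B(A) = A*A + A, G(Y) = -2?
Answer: 3*√52568965/203 ≈ 107.15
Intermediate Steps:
B(A) = A + A² (B(A) = A² + A = A + A²)
Z(M, t) = (-2 + M)² (Z(M, t) = (M - 2)² = (-2 + M)²)
y(o, a) = 156 (y(o, a) = 12*(1 + 12) = 12*13 = 156)
√((1797 - 1*(-9684)) + y(-87, 58)/Z(-201, -63)) = √((1797 - 1*(-9684)) + 156/((-2 - 201)²)) = √((1797 + 9684) + 156/((-203)²)) = √(11481 + 156/41209) = √(473120685/41209) = 3*√52568965/203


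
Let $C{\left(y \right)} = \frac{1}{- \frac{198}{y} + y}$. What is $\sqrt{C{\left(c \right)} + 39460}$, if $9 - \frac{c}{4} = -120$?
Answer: $\frac{\sqrt{8621140764782}}{14781} \approx 198.65$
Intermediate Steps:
$c = 516$ ($c = 36 - -480 = 36 + 480 = 516$)
$C{\left(y \right)} = \frac{1}{y - \frac{198}{y}}$
$\sqrt{C{\left(c \right)} + 39460} = \sqrt{\frac{516}{-198 + 516^{2}} + 39460} = \sqrt{\frac{516}{-198 + 266256} + 39460} = \sqrt{\frac{516}{266058} + 39460} = \sqrt{516 \cdot \frac{1}{266058} + 39460} = \sqrt{\frac{86}{44343} + 39460} = \sqrt{\frac{1749774866}{44343}} = \frac{\sqrt{8621140764782}}{14781}$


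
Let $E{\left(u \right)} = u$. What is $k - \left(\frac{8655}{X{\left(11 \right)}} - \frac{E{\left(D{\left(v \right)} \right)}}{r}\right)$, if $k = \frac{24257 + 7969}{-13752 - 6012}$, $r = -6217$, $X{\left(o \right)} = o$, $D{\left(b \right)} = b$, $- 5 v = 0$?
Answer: $- \frac{28568651}{36234} \approx -788.45$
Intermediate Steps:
$v = 0$ ($v = \left(- \frac{1}{5}\right) 0 = 0$)
$k = - \frac{5371}{3294}$ ($k = \frac{32226}{-19764} = 32226 \left(- \frac{1}{19764}\right) = - \frac{5371}{3294} \approx -1.6305$)
$k - \left(\frac{8655}{X{\left(11 \right)}} - \frac{E{\left(D{\left(v \right)} \right)}}{r}\right) = - \frac{5371}{3294} + \left(- \frac{8655}{11} + \frac{0}{-6217}\right) = - \frac{5371}{3294} + \left(\left(-8655\right) \frac{1}{11} + 0 \left(- \frac{1}{6217}\right)\right) = - \frac{5371}{3294} + \left(- \frac{8655}{11} + 0\right) = - \frac{5371}{3294} - \frac{8655}{11} = - \frac{28568651}{36234}$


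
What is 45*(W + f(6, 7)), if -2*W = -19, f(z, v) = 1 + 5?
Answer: 1395/2 ≈ 697.50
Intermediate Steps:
f(z, v) = 6
W = 19/2 (W = -1/2*(-19) = 19/2 ≈ 9.5000)
45*(W + f(6, 7)) = 45*(19/2 + 6) = 45*(31/2) = 1395/2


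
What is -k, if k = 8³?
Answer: -512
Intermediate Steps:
k = 512
-k = -1*512 = -512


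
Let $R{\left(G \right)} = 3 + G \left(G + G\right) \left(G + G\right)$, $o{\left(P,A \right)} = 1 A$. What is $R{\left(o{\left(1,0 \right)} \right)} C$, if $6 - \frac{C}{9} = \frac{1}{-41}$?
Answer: $\frac{6669}{41} \approx 162.66$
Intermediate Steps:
$o{\left(P,A \right)} = A$
$C = \frac{2223}{41}$ ($C = 54 - \frac{9}{-41} = 54 - - \frac{9}{41} = 54 + \frac{9}{41} = \frac{2223}{41} \approx 54.219$)
$R{\left(G \right)} = 3 + 4 G^{3}$ ($R{\left(G \right)} = 3 + G 2 G 2 G = 3 + G 4 G^{2} = 3 + 4 G^{3}$)
$R{\left(o{\left(1,0 \right)} \right)} C = \left(3 + 4 \cdot 0^{3}\right) \frac{2223}{41} = \left(3 + 4 \cdot 0\right) \frac{2223}{41} = \left(3 + 0\right) \frac{2223}{41} = 3 \cdot \frac{2223}{41} = \frac{6669}{41}$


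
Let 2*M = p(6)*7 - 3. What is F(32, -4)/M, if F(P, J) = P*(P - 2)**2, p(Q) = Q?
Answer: 19200/13 ≈ 1476.9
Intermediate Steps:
M = 39/2 (M = (6*7 - 3)/2 = (42 - 3)/2 = (1/2)*39 = 39/2 ≈ 19.500)
F(P, J) = P*(-2 + P)**2
F(32, -4)/M = (32*(-2 + 32)**2)/(39/2) = (32*30**2)*(2/39) = (32*900)*(2/39) = 28800*(2/39) = 19200/13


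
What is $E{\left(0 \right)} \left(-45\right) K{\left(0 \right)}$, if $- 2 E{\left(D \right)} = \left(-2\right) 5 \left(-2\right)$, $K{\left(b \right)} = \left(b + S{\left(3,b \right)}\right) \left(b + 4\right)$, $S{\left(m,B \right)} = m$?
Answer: $5400$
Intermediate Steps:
$K{\left(b \right)} = \left(3 + b\right) \left(4 + b\right)$ ($K{\left(b \right)} = \left(b + 3\right) \left(b + 4\right) = \left(3 + b\right) \left(4 + b\right)$)
$E{\left(D \right)} = -10$ ($E{\left(D \right)} = - \frac{\left(-2\right) 5 \left(-2\right)}{2} = - \frac{\left(-10\right) \left(-2\right)}{2} = \left(- \frac{1}{2}\right) 20 = -10$)
$E{\left(0 \right)} \left(-45\right) K{\left(0 \right)} = \left(-10\right) \left(-45\right) \left(12 + 0^{2} + 7 \cdot 0\right) = 450 \left(12 + 0 + 0\right) = 450 \cdot 12 = 5400$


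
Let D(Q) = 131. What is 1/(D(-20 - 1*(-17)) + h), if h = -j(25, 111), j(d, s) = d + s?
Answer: -⅕ ≈ -0.20000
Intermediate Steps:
h = -136 (h = -(25 + 111) = -1*136 = -136)
1/(D(-20 - 1*(-17)) + h) = 1/(131 - 136) = 1/(-5) = -⅕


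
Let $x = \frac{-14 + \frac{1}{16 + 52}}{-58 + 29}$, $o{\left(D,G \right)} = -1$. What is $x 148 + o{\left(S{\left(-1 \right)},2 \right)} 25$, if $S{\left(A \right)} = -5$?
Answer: $\frac{22862}{493} \approx 46.373$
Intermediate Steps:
$x = \frac{951}{1972}$ ($x = \frac{-14 + \frac{1}{68}}{-29} = \left(-14 + \frac{1}{68}\right) \left(- \frac{1}{29}\right) = \left(- \frac{951}{68}\right) \left(- \frac{1}{29}\right) = \frac{951}{1972} \approx 0.48225$)
$x 148 + o{\left(S{\left(-1 \right)},2 \right)} 25 = \frac{951}{1972} \cdot 148 - 25 = \frac{35187}{493} - 25 = \frac{22862}{493}$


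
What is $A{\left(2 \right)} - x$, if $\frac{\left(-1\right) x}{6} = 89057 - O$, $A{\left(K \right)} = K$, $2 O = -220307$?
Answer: $1195265$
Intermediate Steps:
$O = - \frac{220307}{2}$ ($O = \frac{1}{2} \left(-220307\right) = - \frac{220307}{2} \approx -1.1015 \cdot 10^{5}$)
$x = -1195263$ ($x = - 6 \left(89057 - - \frac{220307}{2}\right) = - 6 \left(89057 + \frac{220307}{2}\right) = \left(-6\right) \frac{398421}{2} = -1195263$)
$A{\left(2 \right)} - x = 2 - -1195263 = 2 + 1195263 = 1195265$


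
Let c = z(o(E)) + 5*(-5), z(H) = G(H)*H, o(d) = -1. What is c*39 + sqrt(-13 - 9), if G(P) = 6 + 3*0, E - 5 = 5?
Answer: -1209 + I*sqrt(22) ≈ -1209.0 + 4.6904*I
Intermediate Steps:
E = 10 (E = 5 + 5 = 10)
G(P) = 6 (G(P) = 6 + 0 = 6)
z(H) = 6*H
c = -31 (c = 6*(-1) + 5*(-5) = -6 - 25 = -31)
c*39 + sqrt(-13 - 9) = -31*39 + sqrt(-13 - 9) = -1209 + sqrt(-22) = -1209 + I*sqrt(22)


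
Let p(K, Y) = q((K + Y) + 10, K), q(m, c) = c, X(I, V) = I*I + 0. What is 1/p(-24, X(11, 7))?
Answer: -1/24 ≈ -0.041667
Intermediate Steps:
X(I, V) = I² (X(I, V) = I² + 0 = I²)
p(K, Y) = K
1/p(-24, X(11, 7)) = 1/(-24) = -1/24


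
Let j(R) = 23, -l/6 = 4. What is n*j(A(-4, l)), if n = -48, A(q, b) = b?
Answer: -1104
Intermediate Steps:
l = -24 (l = -6*4 = -24)
n*j(A(-4, l)) = -48*23 = -1104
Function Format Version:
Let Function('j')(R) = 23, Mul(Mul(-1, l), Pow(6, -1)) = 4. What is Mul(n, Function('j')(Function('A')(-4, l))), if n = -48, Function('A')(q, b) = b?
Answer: -1104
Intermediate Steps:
l = -24 (l = Mul(-6, 4) = -24)
Mul(n, Function('j')(Function('A')(-4, l))) = Mul(-48, 23) = -1104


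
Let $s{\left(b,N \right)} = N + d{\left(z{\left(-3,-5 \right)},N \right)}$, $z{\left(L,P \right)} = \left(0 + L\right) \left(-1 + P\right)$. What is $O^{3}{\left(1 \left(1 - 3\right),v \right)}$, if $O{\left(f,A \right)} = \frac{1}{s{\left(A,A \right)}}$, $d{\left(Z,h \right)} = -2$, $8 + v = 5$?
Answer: $- \frac{1}{125} \approx -0.008$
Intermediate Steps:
$v = -3$ ($v = -8 + 5 = -3$)
$z{\left(L,P \right)} = L \left(-1 + P\right)$
$s{\left(b,N \right)} = -2 + N$ ($s{\left(b,N \right)} = N - 2 = -2 + N$)
$O{\left(f,A \right)} = \frac{1}{-2 + A}$
$O^{3}{\left(1 \left(1 - 3\right),v \right)} = \left(\frac{1}{-2 - 3}\right)^{3} = \left(\frac{1}{-5}\right)^{3} = \left(- \frac{1}{5}\right)^{3} = - \frac{1}{125}$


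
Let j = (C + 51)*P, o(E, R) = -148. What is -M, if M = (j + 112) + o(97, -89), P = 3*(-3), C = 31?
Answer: 774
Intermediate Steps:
P = -9
j = -738 (j = (31 + 51)*(-9) = 82*(-9) = -738)
M = -774 (M = (-738 + 112) - 148 = -626 - 148 = -774)
-M = -1*(-774) = 774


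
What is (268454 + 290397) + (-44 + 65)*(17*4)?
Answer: 560279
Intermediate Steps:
(268454 + 290397) + (-44 + 65)*(17*4) = 558851 + 21*68 = 558851 + 1428 = 560279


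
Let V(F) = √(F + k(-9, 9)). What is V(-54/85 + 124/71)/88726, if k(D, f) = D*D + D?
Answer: √2662798910/535461410 ≈ 9.6370e-5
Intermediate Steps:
k(D, f) = D + D² (k(D, f) = D² + D = D + D²)
V(F) = √(72 + F) (V(F) = √(F - 9*(1 - 9)) = √(F - 9*(-8)) = √(F + 72) = √(72 + F))
V(-54/85 + 124/71)/88726 = √(72 + (-54/85 + 124/71))/88726 = √(72 + (-54*1/85 + 124*(1/71)))*(1/88726) = √(72 + (-54/85 + 124/71))*(1/88726) = √(72 + 6706/6035)*(1/88726) = √(441226/6035)*(1/88726) = (√2662798910/6035)*(1/88726) = √2662798910/535461410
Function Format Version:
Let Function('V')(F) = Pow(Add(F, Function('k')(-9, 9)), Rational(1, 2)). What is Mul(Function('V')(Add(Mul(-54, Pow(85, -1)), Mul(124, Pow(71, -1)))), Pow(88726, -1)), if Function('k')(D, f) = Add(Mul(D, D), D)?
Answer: Mul(Rational(1, 535461410), Pow(2662798910, Rational(1, 2))) ≈ 9.6370e-5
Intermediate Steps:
Function('k')(D, f) = Add(D, Pow(D, 2)) (Function('k')(D, f) = Add(Pow(D, 2), D) = Add(D, Pow(D, 2)))
Function('V')(F) = Pow(Add(72, F), Rational(1, 2)) (Function('V')(F) = Pow(Add(F, Mul(-9, Add(1, -9))), Rational(1, 2)) = Pow(Add(F, Mul(-9, -8)), Rational(1, 2)) = Pow(Add(F, 72), Rational(1, 2)) = Pow(Add(72, F), Rational(1, 2)))
Mul(Function('V')(Add(Mul(-54, Pow(85, -1)), Mul(124, Pow(71, -1)))), Pow(88726, -1)) = Mul(Pow(Add(72, Add(Mul(-54, Pow(85, -1)), Mul(124, Pow(71, -1)))), Rational(1, 2)), Pow(88726, -1)) = Mul(Pow(Add(72, Add(Mul(-54, Rational(1, 85)), Mul(124, Rational(1, 71)))), Rational(1, 2)), Rational(1, 88726)) = Mul(Pow(Add(72, Add(Rational(-54, 85), Rational(124, 71))), Rational(1, 2)), Rational(1, 88726)) = Mul(Pow(Add(72, Rational(6706, 6035)), Rational(1, 2)), Rational(1, 88726)) = Mul(Pow(Rational(441226, 6035), Rational(1, 2)), Rational(1, 88726)) = Mul(Mul(Rational(1, 6035), Pow(2662798910, Rational(1, 2))), Rational(1, 88726)) = Mul(Rational(1, 535461410), Pow(2662798910, Rational(1, 2)))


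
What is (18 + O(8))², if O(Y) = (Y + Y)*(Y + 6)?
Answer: 58564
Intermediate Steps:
O(Y) = 2*Y*(6 + Y) (O(Y) = (2*Y)*(6 + Y) = 2*Y*(6 + Y))
(18 + O(8))² = (18 + 2*8*(6 + 8))² = (18 + 2*8*14)² = (18 + 224)² = 242² = 58564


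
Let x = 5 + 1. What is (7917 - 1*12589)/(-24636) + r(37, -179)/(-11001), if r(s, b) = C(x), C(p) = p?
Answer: 4270738/22585053 ≈ 0.18910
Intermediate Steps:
x = 6
r(s, b) = 6
(7917 - 1*12589)/(-24636) + r(37, -179)/(-11001) = (7917 - 1*12589)/(-24636) + 6/(-11001) = (7917 - 12589)*(-1/24636) + 6*(-1/11001) = -4672*(-1/24636) - 2/3667 = 1168/6159 - 2/3667 = 4270738/22585053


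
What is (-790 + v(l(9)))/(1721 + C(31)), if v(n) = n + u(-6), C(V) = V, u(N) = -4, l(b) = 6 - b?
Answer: -797/1752 ≈ -0.45491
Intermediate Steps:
v(n) = -4 + n (v(n) = n - 4 = -4 + n)
(-790 + v(l(9)))/(1721 + C(31)) = (-790 + (-4 + (6 - 1*9)))/(1721 + 31) = (-790 + (-4 + (6 - 9)))/1752 = (-790 + (-4 - 3))*(1/1752) = (-790 - 7)*(1/1752) = -797*1/1752 = -797/1752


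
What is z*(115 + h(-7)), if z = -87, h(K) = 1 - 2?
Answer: -9918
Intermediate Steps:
h(K) = -1
z*(115 + h(-7)) = -87*(115 - 1) = -87*114 = -9918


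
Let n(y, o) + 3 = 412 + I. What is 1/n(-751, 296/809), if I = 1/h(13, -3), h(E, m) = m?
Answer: 3/1226 ≈ 0.0024470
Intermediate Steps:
I = -1/3 (I = 1/(-3) = -1/3 ≈ -0.33333)
n(y, o) = 1226/3 (n(y, o) = -3 + (412 - 1/3) = -3 + 1235/3 = 1226/3)
1/n(-751, 296/809) = 1/(1226/3) = 3/1226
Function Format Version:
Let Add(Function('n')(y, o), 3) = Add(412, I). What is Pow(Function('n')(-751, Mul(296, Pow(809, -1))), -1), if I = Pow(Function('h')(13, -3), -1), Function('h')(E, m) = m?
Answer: Rational(3, 1226) ≈ 0.0024470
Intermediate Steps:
I = Rational(-1, 3) (I = Pow(-3, -1) = Rational(-1, 3) ≈ -0.33333)
Function('n')(y, o) = Rational(1226, 3) (Function('n')(y, o) = Add(-3, Add(412, Rational(-1, 3))) = Add(-3, Rational(1235, 3)) = Rational(1226, 3))
Pow(Function('n')(-751, Mul(296, Pow(809, -1))), -1) = Pow(Rational(1226, 3), -1) = Rational(3, 1226)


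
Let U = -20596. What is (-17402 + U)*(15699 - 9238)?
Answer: -245505078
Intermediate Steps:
(-17402 + U)*(15699 - 9238) = (-17402 - 20596)*(15699 - 9238) = -37998*6461 = -245505078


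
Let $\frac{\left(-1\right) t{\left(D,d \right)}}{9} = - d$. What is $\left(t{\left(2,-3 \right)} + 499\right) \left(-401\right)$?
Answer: $-189272$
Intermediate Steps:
$t{\left(D,d \right)} = 9 d$ ($t{\left(D,d \right)} = - 9 \left(- d\right) = 9 d$)
$\left(t{\left(2,-3 \right)} + 499\right) \left(-401\right) = \left(9 \left(-3\right) + 499\right) \left(-401\right) = \left(-27 + 499\right) \left(-401\right) = 472 \left(-401\right) = -189272$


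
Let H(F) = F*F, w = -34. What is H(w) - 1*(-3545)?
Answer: 4701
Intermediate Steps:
H(F) = F²
H(w) - 1*(-3545) = (-34)² - 1*(-3545) = 1156 + 3545 = 4701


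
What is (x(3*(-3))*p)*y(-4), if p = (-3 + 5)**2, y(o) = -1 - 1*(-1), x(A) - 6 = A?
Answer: 0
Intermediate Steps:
x(A) = 6 + A
y(o) = 0 (y(o) = -1 + 1 = 0)
p = 4 (p = 2**2 = 4)
(x(3*(-3))*p)*y(-4) = ((6 + 3*(-3))*4)*0 = ((6 - 9)*4)*0 = -3*4*0 = -12*0 = 0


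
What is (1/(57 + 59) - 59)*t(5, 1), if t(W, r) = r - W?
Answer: 6843/29 ≈ 235.97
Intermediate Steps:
(1/(57 + 59) - 59)*t(5, 1) = (1/(57 + 59) - 59)*(1 - 1*5) = (1/116 - 59)*(1 - 5) = (1/116 - 59)*(-4) = -6843/116*(-4) = 6843/29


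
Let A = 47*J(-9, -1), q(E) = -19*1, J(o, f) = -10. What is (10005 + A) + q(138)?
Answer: 9516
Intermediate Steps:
q(E) = -19
A = -470 (A = 47*(-10) = -470)
(10005 + A) + q(138) = (10005 - 470) - 19 = 9535 - 19 = 9516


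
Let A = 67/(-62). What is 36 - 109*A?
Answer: 9535/62 ≈ 153.79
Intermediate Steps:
A = -67/62 (A = 67*(-1/62) = -67/62 ≈ -1.0806)
36 - 109*A = 36 - 109*(-67/62) = 36 + 7303/62 = 9535/62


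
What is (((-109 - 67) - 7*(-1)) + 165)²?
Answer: 16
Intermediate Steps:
(((-109 - 67) - 7*(-1)) + 165)² = ((-176 - 1*(-7)) + 165)² = ((-176 + 7) + 165)² = (-169 + 165)² = (-4)² = 16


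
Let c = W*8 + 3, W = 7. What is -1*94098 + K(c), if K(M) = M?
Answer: -94039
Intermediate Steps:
c = 59 (c = 7*8 + 3 = 56 + 3 = 59)
-1*94098 + K(c) = -1*94098 + 59 = -94098 + 59 = -94039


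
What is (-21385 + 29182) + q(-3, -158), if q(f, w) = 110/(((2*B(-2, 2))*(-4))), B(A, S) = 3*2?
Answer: 187073/24 ≈ 7794.7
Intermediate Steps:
B(A, S) = 6
q(f, w) = -55/24 (q(f, w) = 110/(((2*6)*(-4))) = 110/((12*(-4))) = 110/(-48) = 110*(-1/48) = -55/24)
(-21385 + 29182) + q(-3, -158) = (-21385 + 29182) - 55/24 = 7797 - 55/24 = 187073/24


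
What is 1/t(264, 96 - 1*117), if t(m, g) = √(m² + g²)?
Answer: √7793/23379 ≈ 0.0037760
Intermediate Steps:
t(m, g) = √(g² + m²)
1/t(264, 96 - 1*117) = 1/(√((96 - 1*117)² + 264²)) = 1/(√((96 - 117)² + 69696)) = 1/(√((-21)² + 69696)) = 1/(√(441 + 69696)) = 1/(√70137) = 1/(3*√7793) = √7793/23379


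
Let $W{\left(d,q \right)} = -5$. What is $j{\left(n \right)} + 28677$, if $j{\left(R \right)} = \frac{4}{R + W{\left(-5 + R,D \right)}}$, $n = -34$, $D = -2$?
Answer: $\frac{1118399}{39} \approx 28677.0$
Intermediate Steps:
$j{\left(R \right)} = \frac{4}{-5 + R}$ ($j{\left(R \right)} = \frac{4}{R - 5} = \frac{4}{-5 + R}$)
$j{\left(n \right)} + 28677 = \frac{4}{-5 - 34} + 28677 = \frac{4}{-39} + 28677 = 4 \left(- \frac{1}{39}\right) + 28677 = - \frac{4}{39} + 28677 = \frac{1118399}{39}$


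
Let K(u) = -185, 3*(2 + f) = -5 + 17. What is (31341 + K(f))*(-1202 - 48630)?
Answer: -1552565792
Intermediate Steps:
f = 2 (f = -2 + (-5 + 17)/3 = -2 + (⅓)*12 = -2 + 4 = 2)
(31341 + K(f))*(-1202 - 48630) = (31341 - 185)*(-1202 - 48630) = 31156*(-49832) = -1552565792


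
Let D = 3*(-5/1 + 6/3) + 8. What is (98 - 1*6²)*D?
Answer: -62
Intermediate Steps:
D = -1 (D = 3*(-5*1 + 6*(⅓)) + 8 = 3*(-5 + 2) + 8 = 3*(-3) + 8 = -9 + 8 = -1)
(98 - 1*6²)*D = (98 - 1*6²)*(-1) = (98 - 1*36)*(-1) = (98 - 36)*(-1) = 62*(-1) = -62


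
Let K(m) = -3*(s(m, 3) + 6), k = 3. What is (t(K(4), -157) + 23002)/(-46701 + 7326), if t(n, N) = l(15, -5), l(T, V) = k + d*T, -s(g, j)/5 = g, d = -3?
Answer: -656/1125 ≈ -0.58311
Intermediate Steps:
s(g, j) = -5*g
K(m) = -18 + 15*m (K(m) = -3*(-5*m + 6) = -3*(6 - 5*m) = -18 + 15*m)
l(T, V) = 3 - 3*T
t(n, N) = -42 (t(n, N) = 3 - 3*15 = 3 - 45 = -42)
(t(K(4), -157) + 23002)/(-46701 + 7326) = (-42 + 23002)/(-46701 + 7326) = 22960/(-39375) = 22960*(-1/39375) = -656/1125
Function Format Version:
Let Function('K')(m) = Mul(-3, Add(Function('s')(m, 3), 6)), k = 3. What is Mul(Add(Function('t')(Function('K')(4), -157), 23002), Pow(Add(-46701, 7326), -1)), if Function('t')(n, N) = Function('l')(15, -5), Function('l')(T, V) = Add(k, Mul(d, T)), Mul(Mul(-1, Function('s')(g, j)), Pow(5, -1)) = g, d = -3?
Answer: Rational(-656, 1125) ≈ -0.58311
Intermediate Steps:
Function('s')(g, j) = Mul(-5, g)
Function('K')(m) = Add(-18, Mul(15, m)) (Function('K')(m) = Mul(-3, Add(Mul(-5, m), 6)) = Mul(-3, Add(6, Mul(-5, m))) = Add(-18, Mul(15, m)))
Function('l')(T, V) = Add(3, Mul(-3, T))
Function('t')(n, N) = -42 (Function('t')(n, N) = Add(3, Mul(-3, 15)) = Add(3, -45) = -42)
Mul(Add(Function('t')(Function('K')(4), -157), 23002), Pow(Add(-46701, 7326), -1)) = Mul(Add(-42, 23002), Pow(Add(-46701, 7326), -1)) = Mul(22960, Pow(-39375, -1)) = Mul(22960, Rational(-1, 39375)) = Rational(-656, 1125)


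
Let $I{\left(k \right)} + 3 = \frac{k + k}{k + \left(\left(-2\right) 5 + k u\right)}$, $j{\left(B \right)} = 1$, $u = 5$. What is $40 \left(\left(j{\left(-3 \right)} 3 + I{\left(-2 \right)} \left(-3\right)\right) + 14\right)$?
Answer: $\frac{11200}{11} \approx 1018.2$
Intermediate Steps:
$I{\left(k \right)} = -3 + \frac{2 k}{-10 + 6 k}$ ($I{\left(k \right)} = -3 + \frac{k + k}{k + \left(\left(-2\right) 5 + k 5\right)} = -3 + \frac{2 k}{k + \left(-10 + 5 k\right)} = -3 + \frac{2 k}{-10 + 6 k}$)
$40 \left(\left(j{\left(-3 \right)} 3 + I{\left(-2 \right)} \left(-3\right)\right) + 14\right) = 40 \left(\left(1 \cdot 3 + \frac{15 - -16}{-5 + 3 \left(-2\right)} \left(-3\right)\right) + 14\right) = 40 \left(\left(3 + \frac{15 + 16}{-5 - 6} \left(-3\right)\right) + 14\right) = 40 \left(\left(3 + \frac{1}{-11} \cdot 31 \left(-3\right)\right) + 14\right) = 40 \left(\left(3 + \left(- \frac{1}{11}\right) 31 \left(-3\right)\right) + 14\right) = 40 \left(\left(3 - - \frac{93}{11}\right) + 14\right) = 40 \left(\left(3 + \frac{93}{11}\right) + 14\right) = 40 \left(\frac{126}{11} + 14\right) = 40 \cdot \frac{280}{11} = \frac{11200}{11}$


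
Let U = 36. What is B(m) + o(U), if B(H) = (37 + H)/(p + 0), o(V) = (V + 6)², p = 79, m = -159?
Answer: 139234/79 ≈ 1762.5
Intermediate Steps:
o(V) = (6 + V)²
B(H) = 37/79 + H/79 (B(H) = (37 + H)/(79 + 0) = (37 + H)/79 = (37 + H)*(1/79) = 37/79 + H/79)
B(m) + o(U) = (37/79 + (1/79)*(-159)) + (6 + 36)² = (37/79 - 159/79) + 42² = -122/79 + 1764 = 139234/79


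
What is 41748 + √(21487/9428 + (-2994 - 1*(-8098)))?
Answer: 41748 + 3*√12607854627/4714 ≈ 41819.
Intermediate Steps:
41748 + √(21487/9428 + (-2994 - 1*(-8098))) = 41748 + √(21487*(1/9428) + (-2994 + 8098)) = 41748 + √(21487/9428 + 5104) = 41748 + √(48141999/9428) = 41748 + 3*√12607854627/4714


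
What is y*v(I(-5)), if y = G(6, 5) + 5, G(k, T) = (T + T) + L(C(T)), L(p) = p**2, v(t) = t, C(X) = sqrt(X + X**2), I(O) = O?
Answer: -225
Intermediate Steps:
G(k, T) = 2*T + T*(1 + T) (G(k, T) = (T + T) + (sqrt(T*(1 + T)))**2 = 2*T + T*(1 + T))
y = 45 (y = 5*(3 + 5) + 5 = 5*8 + 5 = 40 + 5 = 45)
y*v(I(-5)) = 45*(-5) = -225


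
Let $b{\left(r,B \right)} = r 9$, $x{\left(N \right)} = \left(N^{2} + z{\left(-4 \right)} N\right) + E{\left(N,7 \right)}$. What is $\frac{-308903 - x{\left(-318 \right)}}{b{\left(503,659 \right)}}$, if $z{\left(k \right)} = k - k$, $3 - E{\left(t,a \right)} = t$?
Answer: $- \frac{410348}{4527} \approx -90.645$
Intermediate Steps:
$E{\left(t,a \right)} = 3 - t$
$z{\left(k \right)} = 0$
$x{\left(N \right)} = 3 + N^{2} - N$ ($x{\left(N \right)} = \left(N^{2} + 0 N\right) - \left(-3 + N\right) = \left(N^{2} + 0\right) - \left(-3 + N\right) = N^{2} - \left(-3 + N\right) = 3 + N^{2} - N$)
$b{\left(r,B \right)} = 9 r$
$\frac{-308903 - x{\left(-318 \right)}}{b{\left(503,659 \right)}} = \frac{-308903 - \left(3 + \left(-318\right)^{2} - -318\right)}{9 \cdot 503} = \frac{-308903 - \left(3 + 101124 + 318\right)}{4527} = \left(-308903 - 101445\right) \frac{1}{4527} = \left(-410348\right) \frac{1}{4527} = - \frac{410348}{4527}$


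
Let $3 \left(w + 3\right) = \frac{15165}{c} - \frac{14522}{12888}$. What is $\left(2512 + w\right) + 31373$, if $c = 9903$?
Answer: $\frac{2162186131883}{63814932} \approx 33882.0$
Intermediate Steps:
$w = - \frac{182838937}{63814932}$ ($w = -3 + \frac{\frac{15165}{9903} - \frac{14522}{12888}}{3} = -3 + \frac{15165 \cdot \frac{1}{9903} - \frac{7261}{6444}}{3} = -3 + \frac{\frac{5055}{3301} - \frac{7261}{6444}}{3} = -3 + \frac{1}{3} \cdot \frac{8605859}{21271644} = -3 + \frac{8605859}{63814932} = - \frac{182838937}{63814932} \approx -2.8651$)
$\left(2512 + w\right) + 31373 = \left(2512 - \frac{182838937}{63814932}\right) + 31373 = \frac{160120270247}{63814932} + 31373 = \frac{2162186131883}{63814932}$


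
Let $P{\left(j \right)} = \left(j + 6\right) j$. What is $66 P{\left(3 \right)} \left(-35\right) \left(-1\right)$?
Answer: $62370$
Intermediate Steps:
$P{\left(j \right)} = j \left(6 + j\right)$ ($P{\left(j \right)} = \left(6 + j\right) j = j \left(6 + j\right)$)
$66 P{\left(3 \right)} \left(-35\right) \left(-1\right) = 66 \cdot 3 \left(6 + 3\right) \left(-35\right) \left(-1\right) = 66 \cdot 3 \cdot 9 \left(-35\right) \left(-1\right) = 66 \cdot 27 \left(-35\right) \left(-1\right) = 66 \left(\left(-945\right) \left(-1\right)\right) = 66 \cdot 945 = 62370$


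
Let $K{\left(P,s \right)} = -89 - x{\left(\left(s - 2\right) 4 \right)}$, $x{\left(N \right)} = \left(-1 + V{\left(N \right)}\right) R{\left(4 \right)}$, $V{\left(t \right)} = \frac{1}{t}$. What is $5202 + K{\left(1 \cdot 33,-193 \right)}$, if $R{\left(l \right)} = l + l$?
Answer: $\frac{998597}{195} \approx 5121.0$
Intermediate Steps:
$R{\left(l \right)} = 2 l$
$x{\left(N \right)} = -8 + \frac{8}{N}$ ($x{\left(N \right)} = \left(-1 + \frac{1}{N}\right) 2 \cdot 4 = \left(-1 + \frac{1}{N}\right) 8 = -8 + \frac{8}{N}$)
$K{\left(P,s \right)} = -81 - \frac{8}{-8 + 4 s}$ ($K{\left(P,s \right)} = -89 - \left(-8 + \frac{8}{\left(s - 2\right) 4}\right) = -89 - \left(-8 + \frac{8}{\left(-2 + s\right) 4}\right) = -89 - \left(-8 + \frac{8}{-8 + 4 s}\right) = -89 + \left(8 - \frac{8}{-8 + 4 s}\right) = -81 - \frac{8}{-8 + 4 s}$)
$5202 + K{\left(1 \cdot 33,-193 \right)} = 5202 + \frac{160 - -15633}{-2 - 193} = 5202 + \frac{160 + 15633}{-195} = 5202 - \frac{15793}{195} = \frac{998597}{195}$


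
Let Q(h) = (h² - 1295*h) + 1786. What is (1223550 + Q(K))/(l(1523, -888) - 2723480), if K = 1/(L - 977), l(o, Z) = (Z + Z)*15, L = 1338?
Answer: -79843272681/179199194260 ≈ -0.44556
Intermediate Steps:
l(o, Z) = 30*Z (l(o, Z) = (2*Z)*15 = 30*Z)
K = 1/361 (K = 1/(1338 - 977) = 1/361 ≈ 0.0027701)
Q(h) = 1786 + h² - 1295*h
(1223550 + Q(K))/(l(1523, -888) - 2723480) = (1223550 + (1786 + (1/361)² - 1295*1/361))/(30*(-888) - 2723480) = (1223550 + (1786 + 1/130321 - 1295/361))/(-26640 - 2723480) = (1223550 + 232285812/130321)/(-2750120) = (159686545362/130321)*(-1/2750120) = -79843272681/179199194260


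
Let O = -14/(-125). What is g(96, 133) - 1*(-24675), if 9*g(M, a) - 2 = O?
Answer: 9253213/375 ≈ 24675.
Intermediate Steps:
O = 14/125 (O = -14*(-1/125) = 14/125 ≈ 0.11200)
g(M, a) = 88/375 (g(M, a) = 2/9 + (⅑)*(14/125) = 2/9 + 14/1125 = 88/375)
g(96, 133) - 1*(-24675) = 88/375 - 1*(-24675) = 88/375 + 24675 = 9253213/375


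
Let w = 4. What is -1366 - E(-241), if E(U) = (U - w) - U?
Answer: -1362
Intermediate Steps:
E(U) = -4 (E(U) = (U - 1*4) - U = (U - 4) - U = (-4 + U) - U = -4)
-1366 - E(-241) = -1366 - 1*(-4) = -1366 + 4 = -1362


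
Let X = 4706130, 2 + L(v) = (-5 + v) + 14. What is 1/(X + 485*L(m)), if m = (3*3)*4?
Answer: 1/4726985 ≈ 2.1155e-7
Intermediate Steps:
m = 36 (m = 9*4 = 36)
L(v) = 7 + v (L(v) = -2 + ((-5 + v) + 14) = -2 + (9 + v) = 7 + v)
1/(X + 485*L(m)) = 1/(4706130 + 485*(7 + 36)) = 1/(4706130 + 485*43) = 1/(4706130 + 20855) = 1/4726985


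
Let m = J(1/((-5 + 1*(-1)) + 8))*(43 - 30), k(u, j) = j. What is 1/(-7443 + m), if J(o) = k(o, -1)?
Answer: -1/7456 ≈ -0.00013412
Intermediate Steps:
J(o) = -1
m = -13 (m = -(43 - 30) = -1*13 = -13)
1/(-7443 + m) = 1/(-7443 - 13) = 1/(-7456) = -1/7456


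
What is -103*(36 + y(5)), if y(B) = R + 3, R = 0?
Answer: -4017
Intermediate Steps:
y(B) = 3 (y(B) = 0 + 3 = 3)
-103*(36 + y(5)) = -103*(36 + 3) = -103*39 = -4017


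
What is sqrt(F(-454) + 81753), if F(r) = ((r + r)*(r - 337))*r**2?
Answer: sqrt(148038364201) ≈ 3.8476e+5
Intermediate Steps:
F(r) = 2*r**3*(-337 + r) (F(r) = ((2*r)*(-337 + r))*r**2 = (2*r*(-337 + r))*r**2 = 2*r**3*(-337 + r))
sqrt(F(-454) + 81753) = sqrt(2*(-454)**3*(-337 - 454) + 81753) = sqrt(2*(-93576664)*(-791) + 81753) = sqrt(148038282448 + 81753) = sqrt(148038364201)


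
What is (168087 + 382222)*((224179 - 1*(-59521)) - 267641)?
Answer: 8837412231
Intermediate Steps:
(168087 + 382222)*((224179 - 1*(-59521)) - 267641) = 550309*((224179 + 59521) - 267641) = 550309*(283700 - 267641) = 550309*16059 = 8837412231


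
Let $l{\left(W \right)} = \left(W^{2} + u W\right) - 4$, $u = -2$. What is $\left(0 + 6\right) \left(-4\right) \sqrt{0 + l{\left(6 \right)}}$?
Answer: $- 48 \sqrt{5} \approx -107.33$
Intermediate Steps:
$l{\left(W \right)} = -4 + W^{2} - 2 W$ ($l{\left(W \right)} = \left(W^{2} - 2 W\right) - 4 = -4 + W^{2} - 2 W$)
$\left(0 + 6\right) \left(-4\right) \sqrt{0 + l{\left(6 \right)}} = \left(0 + 6\right) \left(-4\right) \sqrt{0 - \left(16 - 36\right)} = 6 \left(-4\right) \sqrt{0 - -20} = - 24 \sqrt{0 + 20} = - 24 \sqrt{20} = - 24 \cdot 2 \sqrt{5} = - 48 \sqrt{5}$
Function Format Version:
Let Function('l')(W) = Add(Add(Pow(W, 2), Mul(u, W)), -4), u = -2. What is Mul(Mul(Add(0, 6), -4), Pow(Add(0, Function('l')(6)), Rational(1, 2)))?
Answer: Mul(-48, Pow(5, Rational(1, 2))) ≈ -107.33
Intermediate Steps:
Function('l')(W) = Add(-4, Pow(W, 2), Mul(-2, W)) (Function('l')(W) = Add(Add(Pow(W, 2), Mul(-2, W)), -4) = Add(-4, Pow(W, 2), Mul(-2, W)))
Mul(Mul(Add(0, 6), -4), Pow(Add(0, Function('l')(6)), Rational(1, 2))) = Mul(Mul(Add(0, 6), -4), Pow(Add(0, Add(-4, Pow(6, 2), Mul(-2, 6))), Rational(1, 2))) = Mul(Mul(6, -4), Pow(Add(0, Add(-4, 36, -12)), Rational(1, 2))) = Mul(-24, Pow(Add(0, 20), Rational(1, 2))) = Mul(-24, Pow(20, Rational(1, 2))) = Mul(-24, Mul(2, Pow(5, Rational(1, 2)))) = Mul(-48, Pow(5, Rational(1, 2)))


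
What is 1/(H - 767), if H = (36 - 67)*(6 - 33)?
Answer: 1/70 ≈ 0.014286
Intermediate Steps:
H = 837 (H = -31*(-27) = 837)
1/(H - 767) = 1/(837 - 767) = 1/70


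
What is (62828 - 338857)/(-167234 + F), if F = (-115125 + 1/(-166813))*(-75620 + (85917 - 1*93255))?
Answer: -46045225577/1593126290594466 ≈ -2.8902e-5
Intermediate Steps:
F = 1593154187399708/166813 (F = (-115125 - 1/166813)*(-75620 + (85917 - 93255)) = -19204346626*(-75620 - 7338)/166813 = -19204346626/166813*(-82958) = 1593154187399708/166813 ≈ 9.5505e+9)
(62828 - 338857)/(-167234 + F) = (62828 - 338857)/(-167234 + 1593154187399708/166813) = -276029/1593126290594466/166813 = -276029*166813/1593126290594466 = -46045225577/1593126290594466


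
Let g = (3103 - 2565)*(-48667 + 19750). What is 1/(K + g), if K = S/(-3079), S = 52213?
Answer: -3079/47901120547 ≈ -6.4278e-8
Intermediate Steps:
K = -52213/3079 (K = 52213/(-3079) = 52213*(-1/3079) = -52213/3079 ≈ -16.958)
g = -15557346 (g = 538*(-28917) = -15557346)
1/(K + g) = 1/(-52213/3079 - 15557346) = 1/(-47901120547/3079) = -3079/47901120547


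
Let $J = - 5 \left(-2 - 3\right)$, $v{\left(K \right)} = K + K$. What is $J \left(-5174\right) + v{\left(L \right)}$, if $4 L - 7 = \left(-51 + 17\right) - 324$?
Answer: $- \frac{259051}{2} \approx -1.2953 \cdot 10^{5}$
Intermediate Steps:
$L = - \frac{351}{4}$ ($L = \frac{7}{4} + \frac{\left(-51 + 17\right) - 324}{4} = \frac{7}{4} + \frac{-34 - 324}{4} = \frac{7}{4} + \frac{1}{4} \left(-358\right) = \frac{7}{4} - \frac{179}{2} = - \frac{351}{4} \approx -87.75$)
$v{\left(K \right)} = 2 K$
$J = 25$ ($J = \left(-5\right) \left(-5\right) = 25$)
$J \left(-5174\right) + v{\left(L \right)} = 25 \left(-5174\right) + 2 \left(- \frac{351}{4}\right) = -129350 - \frac{351}{2} = - \frac{259051}{2}$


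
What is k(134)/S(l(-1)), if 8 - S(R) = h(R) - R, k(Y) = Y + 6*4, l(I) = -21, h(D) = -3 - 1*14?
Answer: 79/2 ≈ 39.500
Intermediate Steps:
h(D) = -17 (h(D) = -3 - 14 = -17)
k(Y) = 24 + Y (k(Y) = Y + 24 = 24 + Y)
S(R) = 25 + R (S(R) = 8 - (-17 - R) = 8 + (17 + R) = 25 + R)
k(134)/S(l(-1)) = (24 + 134)/(25 - 21) = 158/4 = 158*(¼) = 79/2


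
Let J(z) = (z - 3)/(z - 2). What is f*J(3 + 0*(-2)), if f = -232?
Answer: 0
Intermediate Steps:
J(z) = (-3 + z)/(-2 + z)
f*J(3 + 0*(-2)) = -232*(-3 + (3 + 0*(-2)))/(-2 + (3 + 0*(-2))) = -232*(-3 + (3 + 0))/(-2 + (3 + 0)) = -232*(-3 + 3)/(-2 + 3) = -232*0/1 = -232*0 = 0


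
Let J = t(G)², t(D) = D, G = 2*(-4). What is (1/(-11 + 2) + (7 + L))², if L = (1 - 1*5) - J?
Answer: 302500/81 ≈ 3734.6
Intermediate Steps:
G = -8
J = 64 (J = (-8)² = 64)
L = -68 (L = (1 - 1*5) - 1*64 = (1 - 5) - 64 = -4 - 64 = -68)
(1/(-11 + 2) + (7 + L))² = (1/(-11 + 2) + (7 - 68))² = (1/(-9) - 61)² = (-⅑ - 61)² = (-550/9)² = 302500/81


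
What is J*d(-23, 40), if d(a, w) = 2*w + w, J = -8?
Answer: -960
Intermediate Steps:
d(a, w) = 3*w
J*d(-23, 40) = -24*40 = -8*120 = -960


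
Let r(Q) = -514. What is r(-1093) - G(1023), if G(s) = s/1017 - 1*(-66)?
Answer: -196961/339 ≈ -581.01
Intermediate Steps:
G(s) = 66 + s/1017 (G(s) = s*(1/1017) + 66 = s/1017 + 66 = 66 + s/1017)
r(-1093) - G(1023) = -514 - (66 + (1/1017)*1023) = -514 - (66 + 341/339) = -514 - 1*22715/339 = -514 - 22715/339 = -196961/339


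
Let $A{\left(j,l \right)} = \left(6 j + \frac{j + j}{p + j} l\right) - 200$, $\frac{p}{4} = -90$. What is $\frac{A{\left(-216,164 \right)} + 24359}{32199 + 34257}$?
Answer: $\frac{1277}{3692} \approx 0.34588$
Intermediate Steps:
$p = -360$ ($p = 4 \left(-90\right) = -360$)
$A{\left(j,l \right)} = -200 + 6 j + \frac{2 j l}{-360 + j}$ ($A{\left(j,l \right)} = \left(6 j + \frac{j + j}{-360 + j} l\right) - 200 = \left(6 j + \frac{2 j}{-360 + j} l\right) - 200 = \left(6 j + \frac{2 j l}{-360 + j}\right) - 200 = -200 + 6 j + \frac{2 j l}{-360 + j}$)
$\frac{A{\left(-216,164 \right)} + 24359}{32199 + 34257} = \frac{\frac{2 \left(36000 - -254880 + 3 \left(-216\right)^{2} - 35424\right)}{-360 - 216} + 24359}{32199 + 34257} = \frac{\frac{2 \left(36000 + 254880 + 3 \cdot 46656 - 35424\right)}{-576} + 24359}{66456} = \left(2 \left(- \frac{1}{576}\right) \left(36000 + 254880 + 139968 - 35424\right) + 24359\right) \frac{1}{66456} = \left(2 \left(- \frac{1}{576}\right) 395424 + 24359\right) \frac{1}{66456} = \left(-1373 + 24359\right) \frac{1}{66456} = 22986 \cdot \frac{1}{66456} = \frac{1277}{3692}$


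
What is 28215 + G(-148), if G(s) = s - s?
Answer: 28215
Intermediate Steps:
G(s) = 0
28215 + G(-148) = 28215 + 0 = 28215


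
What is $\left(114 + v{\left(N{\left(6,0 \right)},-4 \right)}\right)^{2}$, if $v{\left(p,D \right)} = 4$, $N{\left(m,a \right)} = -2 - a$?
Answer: $13924$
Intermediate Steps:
$\left(114 + v{\left(N{\left(6,0 \right)},-4 \right)}\right)^{2} = \left(114 + 4\right)^{2} = 118^{2} = 13924$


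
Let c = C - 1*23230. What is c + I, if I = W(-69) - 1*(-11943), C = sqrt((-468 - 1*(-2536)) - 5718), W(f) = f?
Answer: -11356 + 5*I*sqrt(146) ≈ -11356.0 + 60.415*I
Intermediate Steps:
C = 5*I*sqrt(146) (C = sqrt((-468 + 2536) - 5718) = sqrt(2068 - 5718) = sqrt(-3650) = 5*I*sqrt(146) ≈ 60.415*I)
I = 11874 (I = -69 - 1*(-11943) = -69 + 11943 = 11874)
c = -23230 + 5*I*sqrt(146) (c = 5*I*sqrt(146) - 1*23230 = 5*I*sqrt(146) - 23230 = -23230 + 5*I*sqrt(146) ≈ -23230.0 + 60.415*I)
c + I = (-23230 + 5*I*sqrt(146)) + 11874 = -11356 + 5*I*sqrt(146)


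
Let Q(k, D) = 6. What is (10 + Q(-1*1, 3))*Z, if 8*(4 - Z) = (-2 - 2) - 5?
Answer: 82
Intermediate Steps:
Z = 41/8 (Z = 4 - ((-2 - 2) - 5)/8 = 4 - (-4 - 5)/8 = 4 - 1/8*(-9) = 4 + 9/8 = 41/8 ≈ 5.1250)
(10 + Q(-1*1, 3))*Z = (10 + 6)*(41/8) = 16*(41/8) = 82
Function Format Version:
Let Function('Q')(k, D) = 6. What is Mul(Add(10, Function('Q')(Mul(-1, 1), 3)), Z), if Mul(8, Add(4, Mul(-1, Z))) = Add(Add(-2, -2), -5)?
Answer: 82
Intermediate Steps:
Z = Rational(41, 8) (Z = Add(4, Mul(Rational(-1, 8), Add(Add(-2, -2), -5))) = Add(4, Mul(Rational(-1, 8), Add(-4, -5))) = Add(4, Mul(Rational(-1, 8), -9)) = Add(4, Rational(9, 8)) = Rational(41, 8) ≈ 5.1250)
Mul(Add(10, Function('Q')(Mul(-1, 1), 3)), Z) = Mul(Add(10, 6), Rational(41, 8)) = Mul(16, Rational(41, 8)) = 82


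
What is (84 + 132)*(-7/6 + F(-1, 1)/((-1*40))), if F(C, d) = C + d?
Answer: -252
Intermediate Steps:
(84 + 132)*(-7/6 + F(-1, 1)/((-1*40))) = (84 + 132)*(-7/6 + (-1 + 1)/((-1*40))) = 216*(-7*1/6 + 0/(-40)) = 216*(-7/6 + 0*(-1/40)) = 216*(-7/6 + 0) = 216*(-7/6) = -252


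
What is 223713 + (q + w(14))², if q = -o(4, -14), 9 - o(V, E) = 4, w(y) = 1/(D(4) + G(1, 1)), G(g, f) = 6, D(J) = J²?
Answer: 108288973/484 ≈ 2.2374e+5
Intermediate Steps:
w(y) = 1/22 (w(y) = 1/(4² + 6) = 1/(16 + 6) = 1/22)
o(V, E) = 5 (o(V, E) = 9 - 1*4 = 9 - 4 = 5)
q = -5 (q = -1*5 = -5)
223713 + (q + w(14))² = 223713 + (-5 + 1/22)² = 223713 + (-109/22)² = 223713 + 11881/484 = 108288973/484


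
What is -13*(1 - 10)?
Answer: 117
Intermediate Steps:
-13*(1 - 10) = -13*(-9) = 117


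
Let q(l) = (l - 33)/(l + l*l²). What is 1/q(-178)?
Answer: 5639930/211 ≈ 26730.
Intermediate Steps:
q(l) = (-33 + l)/(l + l³)
1/q(-178) = 1/((-33 - 178)/(-178 + (-178)³)) = 1/(-211/(-178 - 5639752)) = 1/(-211/(-5639930)) = 1/(-1/5639930*(-211)) = 1/(211/5639930) = 5639930/211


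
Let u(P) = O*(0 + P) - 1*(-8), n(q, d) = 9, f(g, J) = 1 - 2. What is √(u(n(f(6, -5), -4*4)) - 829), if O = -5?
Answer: I*√866 ≈ 29.428*I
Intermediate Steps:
f(g, J) = -1
u(P) = 8 - 5*P (u(P) = -5*(0 + P) - 1*(-8) = -5*P + 8 = 8 - 5*P)
√(u(n(f(6, -5), -4*4)) - 829) = √((8 - 5*9) - 829) = √((8 - 45) - 829) = √(-37 - 829) = √(-866) = I*√866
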